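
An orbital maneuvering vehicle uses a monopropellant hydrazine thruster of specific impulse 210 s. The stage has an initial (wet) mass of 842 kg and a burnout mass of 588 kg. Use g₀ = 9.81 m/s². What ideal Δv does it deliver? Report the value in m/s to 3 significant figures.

Δv ≈ 740 m/s

v_e = Isp · g₀ = 210 × 9.81 = 2060.1 m/s.
Δv = v_e · ln(m₀/m_f) = 2060.1 × ln(1.432) = 2060.1 × 0.3591 ≈ 739.7 m/s.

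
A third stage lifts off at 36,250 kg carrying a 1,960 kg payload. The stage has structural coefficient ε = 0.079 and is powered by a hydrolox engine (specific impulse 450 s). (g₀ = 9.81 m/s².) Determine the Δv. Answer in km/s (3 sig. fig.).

Δv ≈ 9.05 km/s

Stage wet mass = m₀ − payload = 36,250 − 1,960 = 34,290 kg.
Stage dry mass = ε × stage wet mass = 0.079 × 34,290 = 2,708.91 kg.
Burnout mass m_f = stage dry + payload = 2,708.91 + 1,960 = 4,668.91 kg.
v_e = Isp · g₀ = 450 × 9.81 = 4414.5 m/s.
From the ideal rocket equation, Δv = v_e · ln(36,250/4,668.91) = 4414.5 × ln(7.764) = 4414.5 × 2.0495 ≈ 9048 m/s.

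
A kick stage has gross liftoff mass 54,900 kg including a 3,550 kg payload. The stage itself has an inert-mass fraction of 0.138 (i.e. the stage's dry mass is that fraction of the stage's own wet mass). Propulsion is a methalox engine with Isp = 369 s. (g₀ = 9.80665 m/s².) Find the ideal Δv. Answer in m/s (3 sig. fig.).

Δv ≈ 5940 m/s

Stage wet mass = m₀ − payload = 54,900 − 3,550 = 51,350 kg.
Stage dry mass = ε × stage wet mass = 0.138 × 51,350 = 7,086.3 kg.
Burnout mass m_f = stage dry + payload = 7,086.3 + 3,550 = 10,636.3 kg.
v_e = Isp · g₀ = 369 × 9.80665 = 3618.7 m/s.
Rocket equation: Δv = v_e · ln(54,900/10,636.3) = 3618.7 × ln(5.162) = 3618.7 × 1.6412 ≈ 5939 m/s.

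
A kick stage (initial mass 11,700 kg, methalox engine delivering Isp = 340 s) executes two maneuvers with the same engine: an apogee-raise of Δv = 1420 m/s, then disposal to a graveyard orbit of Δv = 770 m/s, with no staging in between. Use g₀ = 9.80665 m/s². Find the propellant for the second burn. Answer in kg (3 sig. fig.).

propellant for the second burn ≈ 1580 kg

v_e = Isp · g₀ = 340 × 9.80665 = 3334.3 m/s.
After the first burn: m = 11700 × exp(−1420/3334.3) = 11700 × 0.65319 = 7,642.32 kg.
After the second burn: m = 7,642.32 × exp(−770/3334.3) = 7,642.32 × 0.79379 = 6,066.4 kg.
Second-burn propellant = 7,642.32 − 6,066.4 = 1,575.92 kg.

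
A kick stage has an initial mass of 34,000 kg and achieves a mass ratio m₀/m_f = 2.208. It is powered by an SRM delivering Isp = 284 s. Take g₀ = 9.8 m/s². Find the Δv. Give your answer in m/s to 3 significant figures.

v_e = Isp · g₀ = 284 × 9.8 = 2783.2 m/s.
Using Δv = v_e ln(m₀/m_f): Δv = v_e · ln(2.208) = 2783.2 × 0.7921 ≈ 2204.5 m/s.

Δv ≈ 2200 m/s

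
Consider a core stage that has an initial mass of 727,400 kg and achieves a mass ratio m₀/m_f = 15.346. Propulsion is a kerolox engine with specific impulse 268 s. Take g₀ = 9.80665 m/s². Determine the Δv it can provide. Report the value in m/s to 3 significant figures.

v_e = Isp · g₀ = 268 × 9.80665 = 2628.2 m/s.
Δv = v_e · ln(15.346) = 2628.2 × 2.7309 ≈ 7177.2 m/s.

Δv ≈ 7180 m/s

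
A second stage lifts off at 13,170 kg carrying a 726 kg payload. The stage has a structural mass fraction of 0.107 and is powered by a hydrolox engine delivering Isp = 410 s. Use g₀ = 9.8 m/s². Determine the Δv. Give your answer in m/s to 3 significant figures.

Stage wet mass = m₀ − payload = 13,170 − 726 = 12,444 kg.
Stage dry mass = ε × stage wet mass = 0.107 × 12,444 = 1,331.51 kg.
Burnout mass m_f = stage dry + payload = 1,331.51 + 726 = 2,057.51 kg.
v_e = Isp · g₀ = 410 × 9.8 = 4018.0 m/s.
From the ideal rocket equation, Δv = v_e · ln(13,170/2,057.51) = 4018.0 × ln(6.401) = 4018.0 × 1.8564 ≈ 7459 m/s.

Δv ≈ 7460 m/s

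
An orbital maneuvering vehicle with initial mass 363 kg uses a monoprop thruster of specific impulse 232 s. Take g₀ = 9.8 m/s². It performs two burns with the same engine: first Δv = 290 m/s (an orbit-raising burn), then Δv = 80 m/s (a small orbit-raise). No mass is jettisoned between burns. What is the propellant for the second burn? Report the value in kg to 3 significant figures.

propellant for the second burn ≈ 11.0 kg

v_e = Isp · g₀ = 232 × 9.8 = 2273.6 m/s.
After the first burn: m = 363 × exp(−290/2273.6) = 363 × 0.88025 = 319.531 kg.
After the second burn: m = 319.531 × exp(−80/2273.6) = 319.531 × 0.96543 = 308.485 kg.
Second-burn propellant = 319.531 − 308.485 = 11.046 kg.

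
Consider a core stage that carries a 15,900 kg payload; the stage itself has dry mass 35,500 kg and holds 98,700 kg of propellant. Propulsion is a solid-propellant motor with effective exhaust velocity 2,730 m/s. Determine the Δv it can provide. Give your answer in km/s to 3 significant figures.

Δv ≈ 2.93 km/s

m₀ = payload + dry + propellant = 15,900 + 35,500 + 98,700 = 150,100 kg.
m_f = payload + dry = 15,900 + 35,500 = 51,400 kg.
Using Δv = v_e ln(m₀/m_f): Δv = v_e · ln(m₀/m_f) = 2730.0 × ln(2.92) = 2730.0 × 1.0717 ≈ 2925.6 m/s.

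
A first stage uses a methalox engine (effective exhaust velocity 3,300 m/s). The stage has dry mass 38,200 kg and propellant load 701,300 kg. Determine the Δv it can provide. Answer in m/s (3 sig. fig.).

Δv ≈ 9780 m/s

m₀ = m_dry + m_prop = 38,200 + 701,300 = 739,500 kg.
Rocket equation: Δv = v_e · ln(m₀/m_f) = 3300.0 × ln(19.36) = 3300.0 × 2.9631 ≈ 9778.4 m/s.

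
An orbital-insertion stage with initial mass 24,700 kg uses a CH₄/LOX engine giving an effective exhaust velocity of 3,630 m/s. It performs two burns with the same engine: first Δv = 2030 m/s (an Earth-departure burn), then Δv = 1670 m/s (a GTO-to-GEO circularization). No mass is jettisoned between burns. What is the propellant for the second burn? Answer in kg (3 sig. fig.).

After the first burn: m = 24700 × exp(−2030/3630.0) = 24700 × 0.57165 = 14,119.8 kg.
After the second burn: m = 14,119.8 × exp(−1670/3630.0) = 14,119.8 × 0.63125 = 8,913.12 kg.
Second-burn propellant = 14,119.8 − 8,913.12 = 5,206.68 kg.

propellant for the second burn ≈ 5210 kg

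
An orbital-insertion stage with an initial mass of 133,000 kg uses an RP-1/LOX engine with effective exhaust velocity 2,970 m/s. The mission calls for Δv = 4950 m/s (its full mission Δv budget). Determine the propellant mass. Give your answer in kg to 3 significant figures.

Using Δv = v_e ln(m₀/m_f): m₀/m_f = exp(Δv / v_e) = exp(4950 / 2970.0) = exp(1.6667) = 5.2945.
m_f = 133,000 / 5.2945 = 25,120.4 kg, so propellant = m₀ − m_f = 133,000 − 25,120.4 = 107,879.6 kg.

propellant mass ≈ 108000 kg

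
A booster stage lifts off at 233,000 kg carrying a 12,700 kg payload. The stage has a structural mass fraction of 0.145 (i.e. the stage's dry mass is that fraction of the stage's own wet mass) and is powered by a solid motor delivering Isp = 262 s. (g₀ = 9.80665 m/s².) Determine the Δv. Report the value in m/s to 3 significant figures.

Δv ≈ 4250 m/s

Stage wet mass = m₀ − payload = 233,000 − 12,700 = 220,300 kg.
Stage dry mass = ε × stage wet mass = 0.145 × 220,300 = 31,943.5 kg.
Burnout mass m_f = stage dry + payload = 31,943.5 + 12,700 = 44,643.5 kg.
v_e = Isp · g₀ = 262 × 9.80665 = 2569.3 m/s.
Using Δv = v_e ln(m₀/m_f): Δv = v_e · ln(233,000/44,643.5) = 2569.3 × ln(5.219) = 2569.3 × 1.6523 ≈ 4245 m/s.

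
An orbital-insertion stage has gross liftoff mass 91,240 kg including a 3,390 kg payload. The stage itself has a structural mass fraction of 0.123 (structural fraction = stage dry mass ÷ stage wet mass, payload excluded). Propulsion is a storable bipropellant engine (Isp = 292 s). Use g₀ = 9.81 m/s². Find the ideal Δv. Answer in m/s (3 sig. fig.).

Stage wet mass = m₀ − payload = 91,240 − 3,390 = 87,850 kg.
Stage dry mass = ε × stage wet mass = 0.123 × 87,850 = 10,805.6 kg.
Burnout mass m_f = stage dry + payload = 10,805.6 + 3,390 = 14,195.6 kg.
v_e = Isp · g₀ = 292 × 9.81 = 2864.5 m/s.
By the Tsiolkovsky rocket equation, Δv = v_e · ln(91,240/14,195.6) = 2864.5 × ln(6.427) = 2864.5 × 1.8606 ≈ 5330 m/s.

Δv ≈ 5330 m/s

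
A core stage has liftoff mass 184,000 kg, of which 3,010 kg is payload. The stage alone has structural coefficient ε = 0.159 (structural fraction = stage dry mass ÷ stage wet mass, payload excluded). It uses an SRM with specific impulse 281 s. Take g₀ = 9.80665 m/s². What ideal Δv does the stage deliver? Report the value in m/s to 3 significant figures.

Stage wet mass = m₀ − payload = 184,000 − 3,010 = 180,990 kg.
Stage dry mass = ε × stage wet mass = 0.159 × 180,990 = 28,777.4 kg.
Burnout mass m_f = stage dry + payload = 28,777.4 + 3,010 = 31,787.4 kg.
v_e = Isp · g₀ = 281 × 9.80665 = 2755.7 m/s.
By the Tsiolkovsky rocket equation, Δv = v_e · ln(184,000/31,787.4) = 2755.7 × ln(5.788) = 2755.7 × 1.7559 ≈ 4839 m/s.

Δv ≈ 4840 m/s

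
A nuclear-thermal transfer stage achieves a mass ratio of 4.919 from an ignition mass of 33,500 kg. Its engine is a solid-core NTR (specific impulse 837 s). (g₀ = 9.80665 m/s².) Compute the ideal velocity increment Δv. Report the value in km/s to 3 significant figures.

v_e = Isp · g₀ = 837 × 9.80665 = 8208.2 m/s.
From the ideal rocket equation, Δv = v_e · ln(4.919) = 8208.2 × 1.5931 ≈ 13076.5 m/s.

Δv ≈ 13.1 km/s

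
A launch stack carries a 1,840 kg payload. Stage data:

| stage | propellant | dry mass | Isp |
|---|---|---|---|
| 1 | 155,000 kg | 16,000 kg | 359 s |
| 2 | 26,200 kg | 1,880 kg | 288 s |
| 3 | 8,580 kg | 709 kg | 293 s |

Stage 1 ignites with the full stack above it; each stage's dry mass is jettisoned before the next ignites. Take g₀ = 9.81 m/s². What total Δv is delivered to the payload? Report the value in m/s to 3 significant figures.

Δv ≈ 12100 m/s

Ignition mass of stage 1 = 155,000+16,000 + 26,200+1,880 + 8,580+709 + 1,840 = 210,209 kg.
Stage 1: m₀ = 210,209 kg, m_f = 210,209 − 155,000 = 55,209 kg; Δv = 359×9.81×ln(3.808) = 3521.8×1.3370 ≈ 4709 m/s.
Stage 2: m₀ = 39,209 kg, m_f = 39,209 − 26,200 = 13,009 kg; Δv = 288×9.81×ln(3.014) = 2825.3×1.1033 ≈ 3117 m/s.
Stage 3: m₀ = 11,129 kg, m_f = 11,129 − 8,580 = 2,549 kg; Δv = 293×9.81×ln(4.366) = 2874.3×1.4739 ≈ 4236 m/s.
Total Δv = 4709 + 3117 + 4236 = 12062 m/s.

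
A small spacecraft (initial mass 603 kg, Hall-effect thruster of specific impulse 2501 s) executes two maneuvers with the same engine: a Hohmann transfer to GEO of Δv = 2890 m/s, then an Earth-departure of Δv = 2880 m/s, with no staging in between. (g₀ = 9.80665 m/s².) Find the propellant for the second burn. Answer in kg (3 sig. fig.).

v_e = Isp · g₀ = 2501 × 9.80665 = 24526.4 m/s.
After the first burn: m = 603 × exp(−2890/24526.4) = 603 × 0.88885 = 535.977 kg.
After the second burn: m = 535.977 × exp(−2880/24526.4) = 535.977 × 0.88921 = 476.596 kg.
Second-burn propellant = 535.977 − 476.596 = 59.381 kg.

propellant for the second burn ≈ 59.4 kg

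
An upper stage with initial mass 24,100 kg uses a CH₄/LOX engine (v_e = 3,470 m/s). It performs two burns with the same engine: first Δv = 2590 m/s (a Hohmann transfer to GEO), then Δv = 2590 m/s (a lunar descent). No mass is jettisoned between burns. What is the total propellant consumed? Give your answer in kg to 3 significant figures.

After the first burn: m = 24100 × exp(−2590/3470.0) = 24100 × 0.47407 = 11,425.1 kg.
After the second burn: m = 11,425.1 × exp(−2590/3470.0) = 11,425.1 × 0.47407 = 5,416.3 kg.
Total propellant = m₀ − m_final = 24100 − 5,416.3 = 18,683.7 kg.

total propellant consumed ≈ 18700 kg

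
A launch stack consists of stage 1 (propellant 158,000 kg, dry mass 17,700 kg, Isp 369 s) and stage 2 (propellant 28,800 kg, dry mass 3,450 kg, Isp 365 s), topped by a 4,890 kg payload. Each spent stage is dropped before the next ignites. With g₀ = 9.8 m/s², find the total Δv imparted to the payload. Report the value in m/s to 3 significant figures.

Ignition mass of stage 1 = 158,000+17,700 + 28,800+3,450 + 4,890 = 212,840 kg.
Stage 1: m₀ = 212,840 kg, m_f = 212,840 − 158,000 = 54,840 kg; Δv = 369×9.8×ln(3.881) = 3616.2×1.3561 ≈ 4904 m/s.
Stage 2: m₀ = 37,140 kg, m_f = 37,140 − 28,800 = 8,340 kg; Δv = 365×9.8×ln(4.453) = 3577.0×1.4936 ≈ 5343 m/s.
Total Δv = 4904 + 5343 = 10247 m/s.

Δv ≈ 10200 m/s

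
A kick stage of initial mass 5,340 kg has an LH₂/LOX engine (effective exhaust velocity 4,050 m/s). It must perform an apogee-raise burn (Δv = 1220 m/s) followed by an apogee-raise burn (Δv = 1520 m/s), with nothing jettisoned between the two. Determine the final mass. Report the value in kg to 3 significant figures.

After the first burn: m = 5340 × exp(−1220/4050.0) = 5340 × 0.73990 = 3,951.07 kg.
After the second burn: m = 3,951.07 × exp(−1520/4050.0) = 3,951.07 × 0.68708 = 2,714.7 kg.

final mass ≈ 2710 kg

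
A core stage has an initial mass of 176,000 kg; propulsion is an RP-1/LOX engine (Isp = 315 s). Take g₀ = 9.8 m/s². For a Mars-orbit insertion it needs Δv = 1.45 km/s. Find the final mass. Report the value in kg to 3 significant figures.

final mass ≈ 110000 kg

v_e = Isp · g₀ = 315 × 9.8 = 3087.0 m/s.
By the Tsiolkovsky rocket equation, m₀/m_f = exp(Δv / v_e) = exp(1450 / 3087.0) = exp(0.4697) = 1.5995.
m_f = m₀ / 1.5995 = 176,000 / 1.5995 = 110,034 kg.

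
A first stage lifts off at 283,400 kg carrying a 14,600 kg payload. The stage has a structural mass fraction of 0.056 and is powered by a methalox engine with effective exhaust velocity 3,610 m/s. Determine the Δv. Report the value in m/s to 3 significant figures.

Δv ≈ 8150 m/s

Stage wet mass = m₀ − payload = 283,400 − 14,600 = 268,800 kg.
Stage dry mass = ε × stage wet mass = 0.056 × 268,800 = 15,052.8 kg.
Burnout mass m_f = stage dry + payload = 15,052.8 + 14,600 = 29,652.8 kg.
From the ideal rocket equation, Δv = v_e · ln(283,400/29,652.8) = 3610.0 × ln(9.557) = 3610.0 × 2.2573 ≈ 8149 m/s.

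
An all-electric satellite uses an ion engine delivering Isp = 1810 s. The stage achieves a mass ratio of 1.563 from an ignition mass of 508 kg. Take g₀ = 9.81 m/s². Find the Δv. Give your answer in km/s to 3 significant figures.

Δv ≈ 7.93 km/s

v_e = Isp · g₀ = 1810 × 9.81 = 17756.1 m/s.
Using Δv = v_e ln(m₀/m_f): Δv = v_e · ln(1.563) = 17756.1 × 0.4466 ≈ 7930.0 m/s.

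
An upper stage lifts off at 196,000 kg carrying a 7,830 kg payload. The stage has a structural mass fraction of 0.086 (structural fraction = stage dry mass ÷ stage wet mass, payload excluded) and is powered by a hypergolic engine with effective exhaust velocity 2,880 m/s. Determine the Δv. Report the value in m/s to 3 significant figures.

Δv ≈ 6050 m/s

Stage wet mass = m₀ − payload = 196,000 − 7,830 = 188,170 kg.
Stage dry mass = ε × stage wet mass = 0.086 × 188,170 = 16,182.6 kg.
Burnout mass m_f = stage dry + payload = 16,182.6 + 7,830 = 24,012.6 kg.
From the ideal rocket equation, Δv = v_e · ln(196,000/24,012.6) = 2880.0 × ln(8.162) = 2880.0 × 2.0995 ≈ 6047 m/s.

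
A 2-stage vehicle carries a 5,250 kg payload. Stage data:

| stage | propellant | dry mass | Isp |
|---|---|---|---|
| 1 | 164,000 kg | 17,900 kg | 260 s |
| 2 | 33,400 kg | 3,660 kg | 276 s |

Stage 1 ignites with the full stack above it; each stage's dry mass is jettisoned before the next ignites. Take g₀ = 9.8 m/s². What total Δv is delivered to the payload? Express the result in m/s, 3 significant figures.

Ignition mass of stage 1 = 164,000+17,900 + 33,400+3,660 + 5,250 = 224,210 kg.
Stage 1: m₀ = 224,210 kg, m_f = 224,210 − 164,000 = 60,210 kg; Δv = 260×9.8×ln(3.724) = 2548.0×1.3147 ≈ 3350 m/s.
Stage 2: m₀ = 42,310 kg, m_f = 42,310 − 33,400 = 8,910 kg; Δv = 276×9.8×ln(4.749) = 2704.8×1.5578 ≈ 4214 m/s.
Total Δv = 3350 + 4214 = 7564 m/s.

Δv ≈ 7560 m/s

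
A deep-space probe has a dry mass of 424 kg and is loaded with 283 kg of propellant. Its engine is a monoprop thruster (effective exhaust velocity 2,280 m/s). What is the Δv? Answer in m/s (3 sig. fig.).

Δv ≈ 1170 m/s

m₀ = m_dry + m_prop = 424 + 283 = 707 kg.
Δv = v_e · ln(m₀/m_f) = 2280.0 × ln(1.667) = 2280.0 × 0.5113 ≈ 1165.8 m/s.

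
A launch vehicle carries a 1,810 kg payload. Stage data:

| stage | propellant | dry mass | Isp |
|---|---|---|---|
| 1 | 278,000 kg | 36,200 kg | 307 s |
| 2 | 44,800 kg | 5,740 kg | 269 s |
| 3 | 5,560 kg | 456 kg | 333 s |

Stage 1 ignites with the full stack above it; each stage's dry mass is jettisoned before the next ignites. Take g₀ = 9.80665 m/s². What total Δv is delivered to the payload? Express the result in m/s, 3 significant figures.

Δv ≈ 12000 m/s

Ignition mass of stage 1 = 278,000+36,200 + 44,800+5,740 + 5,560+456 + 1,810 = 372,566 kg.
Stage 1: m₀ = 372,566 kg, m_f = 372,566 − 278,000 = 94,566 kg; Δv = 307×9.80665×ln(3.94) = 3010.6×1.3711 ≈ 4128 m/s.
Stage 2: m₀ = 58,366 kg, m_f = 58,366 − 44,800 = 13,566 kg; Δv = 269×9.80665×ln(4.302) = 2638.0×1.4592 ≈ 3849 m/s.
Stage 3: m₀ = 7,826 kg, m_f = 7,826 − 5,560 = 2,266 kg; Δv = 333×9.80665×ln(3.454) = 3265.6×1.2394 ≈ 4048 m/s.
Total Δv = 4128 + 3849 + 4048 = 12025 m/s.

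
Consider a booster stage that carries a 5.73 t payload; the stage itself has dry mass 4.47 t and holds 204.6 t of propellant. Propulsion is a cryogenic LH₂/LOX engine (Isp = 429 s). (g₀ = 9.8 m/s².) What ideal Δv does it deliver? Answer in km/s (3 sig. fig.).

v_e = Isp · g₀ = 429 × 9.8 = 4204.2 m/s.
m₀ = payload + dry + propellant = 5.73 + 4.47 + 204.6 = 214.8 t.
m_f = payload + dry = 5.73 + 4.47 = 10.2 t.
Δv = v_e · ln(m₀/m_f) = 4204.2 × ln(21.06) = 4204.2 × 3.0473 ≈ 12811.5 m/s.

Δv ≈ 12.8 km/s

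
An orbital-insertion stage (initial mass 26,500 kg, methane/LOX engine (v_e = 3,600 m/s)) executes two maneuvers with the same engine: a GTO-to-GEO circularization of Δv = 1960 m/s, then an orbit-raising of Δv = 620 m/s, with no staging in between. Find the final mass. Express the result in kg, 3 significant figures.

final mass ≈ 12900 kg

After the first burn: m = 26500 × exp(−1960/3600.0) = 26500 × 0.58016 = 15,374.2 kg.
After the second burn: m = 15,374.2 × exp(−620/3600.0) = 15,374.2 × 0.84179 = 12,941.8 kg.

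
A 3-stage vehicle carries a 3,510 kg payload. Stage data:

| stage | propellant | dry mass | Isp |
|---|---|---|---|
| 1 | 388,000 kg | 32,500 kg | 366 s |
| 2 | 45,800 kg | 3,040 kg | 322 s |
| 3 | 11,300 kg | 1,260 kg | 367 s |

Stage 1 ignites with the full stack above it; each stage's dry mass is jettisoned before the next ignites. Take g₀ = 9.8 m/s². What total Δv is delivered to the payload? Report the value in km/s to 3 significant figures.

Ignition mass of stage 1 = 388,000+32,500 + 45,800+3,040 + 11,300+1,260 + 3,510 = 485,410 kg.
Stage 1: m₀ = 485,410 kg, m_f = 485,410 − 388,000 = 97,410 kg; Δv = 366×9.8×ln(4.983) = 3586.8×1.6061 ≈ 5761 m/s.
Stage 2: m₀ = 64,910 kg, m_f = 64,910 − 45,800 = 19,110 kg; Δv = 322×9.8×ln(3.397) = 3155.6×1.2228 ≈ 3859 m/s.
Stage 3: m₀ = 16,070 kg, m_f = 16,070 − 11,300 = 4,770 kg; Δv = 367×9.8×ln(3.369) = 3596.6×1.2146 ≈ 4368 m/s.
Total Δv = 5761 + 3859 + 4368 = 13988 m/s.

Δv ≈ 14.0 km/s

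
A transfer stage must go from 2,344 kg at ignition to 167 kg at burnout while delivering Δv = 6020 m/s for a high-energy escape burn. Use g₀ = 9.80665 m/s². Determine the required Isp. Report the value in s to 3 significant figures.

ln(m₀/m_f) = ln(2344/167) = ln(14.04) = 2.6416.
v_e = Δv / ln(m₀/m_f) = 6020 / 2.6416 = 2278.9 m/s.
Isp = v_e / g₀ = 2278.9 / 9.80665 = 232.4 s.

Isp ≈ 232 s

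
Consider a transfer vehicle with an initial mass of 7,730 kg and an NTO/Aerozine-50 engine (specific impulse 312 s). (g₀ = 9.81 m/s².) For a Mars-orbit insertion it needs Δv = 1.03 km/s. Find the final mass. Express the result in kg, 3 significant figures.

v_e = Isp · g₀ = 312 × 9.81 = 3060.7 m/s.
By the Tsiolkovsky rocket equation, m₀/m_f = exp(Δv / v_e) = exp(1030 / 3060.7) = exp(0.3365) = 1.4001.
m_f = m₀ / 1.4001 = 7,730 / 1.4001 = 5,521.03 kg.

final mass ≈ 5520 kg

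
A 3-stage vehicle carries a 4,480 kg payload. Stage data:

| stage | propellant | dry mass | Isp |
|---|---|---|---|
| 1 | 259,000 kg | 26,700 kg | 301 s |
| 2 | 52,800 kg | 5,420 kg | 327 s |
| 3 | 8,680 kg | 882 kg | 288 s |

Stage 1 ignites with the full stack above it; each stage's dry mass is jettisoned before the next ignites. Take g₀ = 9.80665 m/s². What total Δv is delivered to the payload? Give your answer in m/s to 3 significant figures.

Ignition mass of stage 1 = 259,000+26,700 + 52,800+5,420 + 8,680+882 + 4,480 = 357,962 kg.
Stage 1: m₀ = 357,962 kg, m_f = 357,962 − 259,000 = 98,962 kg; Δv = 301×9.80665×ln(3.617) = 2951.8×1.2857 ≈ 3795 m/s.
Stage 2: m₀ = 72,262 kg, m_f = 72,262 − 52,800 = 19,462 kg; Δv = 327×9.80665×ln(3.713) = 3206.8×1.3118 ≈ 4207 m/s.
Stage 3: m₀ = 14,042 kg, m_f = 14,042 − 8,680 = 5,362 kg; Δv = 288×9.80665×ln(2.619) = 2824.3×0.9627 ≈ 2719 m/s.
Total Δv = 3795 + 4207 + 2719 = 10721 m/s.

Δv ≈ 10700 m/s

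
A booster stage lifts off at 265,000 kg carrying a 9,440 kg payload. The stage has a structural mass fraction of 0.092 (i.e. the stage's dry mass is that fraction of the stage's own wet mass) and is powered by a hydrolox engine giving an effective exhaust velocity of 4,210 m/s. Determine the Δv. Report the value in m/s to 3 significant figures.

Δv ≈ 8780 m/s

Stage wet mass = m₀ − payload = 265,000 − 9,440 = 255,560 kg.
Stage dry mass = ε × stage wet mass = 0.092 × 255,560 = 23,511.5 kg.
Burnout mass m_f = stage dry + payload = 23,511.5 + 9,440 = 32,951.5 kg.
From the ideal rocket equation, Δv = v_e · ln(265,000/32,951.5) = 4210.0 × ln(8.042) = 4210.0 × 2.0847 ≈ 8777 m/s.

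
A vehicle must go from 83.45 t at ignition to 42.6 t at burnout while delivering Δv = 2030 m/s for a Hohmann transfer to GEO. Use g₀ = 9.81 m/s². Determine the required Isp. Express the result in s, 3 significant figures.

ln(m₀/m_f) = ln(83450/42600) = ln(1.959) = 0.6724.
v_e = Δv / ln(m₀/m_f) = 2030 / 0.6724 = 3019.1 m/s.
Isp = v_e / g₀ = 3019.1 / 9.81 = 307.8 s.

Isp ≈ 308 s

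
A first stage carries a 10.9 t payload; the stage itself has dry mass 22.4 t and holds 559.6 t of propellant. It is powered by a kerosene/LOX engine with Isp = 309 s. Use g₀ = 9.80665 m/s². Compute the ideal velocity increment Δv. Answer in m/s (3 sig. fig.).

Δv ≈ 8730 m/s

v_e = Isp · g₀ = 309 × 9.80665 = 3030.3 m/s.
m₀ = payload + dry + propellant = 10.9 + 22.4 + 559.6 = 592.9 t.
m_f = payload + dry = 10.9 + 22.4 = 33.3 t.
From the ideal rocket equation, Δv = v_e · ln(m₀/m_f) = 3030.3 × ln(17.8) = 3030.3 × 2.8795 ≈ 8725.5 m/s.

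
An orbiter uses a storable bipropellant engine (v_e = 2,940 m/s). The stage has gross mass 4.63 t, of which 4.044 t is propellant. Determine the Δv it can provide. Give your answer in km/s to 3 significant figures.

m_f = m₀ − m_prop = 4.63 − 4.044 = 0.586 t.
By the Tsiolkovsky rocket equation, Δv = v_e · ln(m₀/m_f) = 2940.0 × ln(7.901) = 2940.0 × 2.0670 ≈ 6077.0 m/s.

Δv ≈ 6.08 km/s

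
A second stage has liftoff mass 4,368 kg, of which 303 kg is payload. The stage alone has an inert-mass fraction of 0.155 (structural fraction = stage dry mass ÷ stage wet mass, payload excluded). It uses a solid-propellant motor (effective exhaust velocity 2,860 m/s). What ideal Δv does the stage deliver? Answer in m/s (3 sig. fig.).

Stage wet mass = m₀ − payload = 4,368 − 303 = 4,065 kg.
Stage dry mass = ε × stage wet mass = 0.155 × 4,065 = 630.075 kg.
Burnout mass m_f = stage dry + payload = 630.075 + 303 = 933.075 kg.
By the Tsiolkovsky rocket equation, Δv = v_e · ln(4,368/933.075) = 2860.0 × ln(4.681) = 2860.0 × 1.5436 ≈ 4415 m/s.

Δv ≈ 4410 m/s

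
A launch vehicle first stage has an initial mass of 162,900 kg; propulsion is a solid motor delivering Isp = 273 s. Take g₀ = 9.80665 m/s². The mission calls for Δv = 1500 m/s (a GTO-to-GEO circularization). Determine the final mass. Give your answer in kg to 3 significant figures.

v_e = Isp · g₀ = 273 × 9.80665 = 2677.2 m/s.
Rocket equation: m₀/m_f = exp(Δv / v_e) = exp(1500 / 2677.2) = exp(0.5603) = 1.7512.
m_f = m₀ / 1.7512 = 162,900 / 1.7512 = 93,021.9 kg.

final mass ≈ 93000 kg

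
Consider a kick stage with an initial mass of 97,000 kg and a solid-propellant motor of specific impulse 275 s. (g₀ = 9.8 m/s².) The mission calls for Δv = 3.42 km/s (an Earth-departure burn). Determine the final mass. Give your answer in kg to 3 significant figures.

v_e = Isp · g₀ = 275 × 9.8 = 2695.0 m/s.
Using Δv = v_e ln(m₀/m_f): m₀/m_f = exp(Δv / v_e) = exp(3420 / 2695.0) = exp(1.2690) = 3.5574.
m_f = m₀ / 3.5574 = 97,000 / 3.5574 = 27,267.1 kg.

final mass ≈ 27300 kg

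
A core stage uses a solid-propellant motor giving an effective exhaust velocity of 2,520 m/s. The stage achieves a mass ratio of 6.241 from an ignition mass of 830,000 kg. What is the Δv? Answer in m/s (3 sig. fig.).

Δv = v_e · ln(6.241) = 2520.0 × 1.8311 ≈ 4614.5 m/s.

Δv ≈ 4610 m/s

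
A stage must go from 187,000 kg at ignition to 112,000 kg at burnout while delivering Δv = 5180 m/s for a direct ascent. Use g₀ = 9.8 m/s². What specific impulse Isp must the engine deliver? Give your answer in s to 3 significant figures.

Isp ≈ 1030 s

ln(m₀/m_f) = ln(187000/112000) = ln(1.67) = 0.5126.
By the Tsiolkovsky rocket equation, v_e = Δv / ln(m₀/m_f) = 5180 / 0.5126 = 10105.2 m/s.
Isp = v_e / g₀ = 10105.2 / 9.8 = 1031.1 s.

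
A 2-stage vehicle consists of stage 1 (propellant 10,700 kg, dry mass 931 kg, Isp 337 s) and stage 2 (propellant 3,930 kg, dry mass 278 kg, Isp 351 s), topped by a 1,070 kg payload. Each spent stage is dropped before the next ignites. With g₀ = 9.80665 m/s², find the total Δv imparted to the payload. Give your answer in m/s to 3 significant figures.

Ignition mass of stage 1 = 10,700+931 + 3,930+278 + 1,070 = 16,909 kg.
Stage 1: m₀ = 16,909 kg, m_f = 16,909 − 10,700 = 6,209 kg; Δv = 337×9.80665×ln(2.723) = 3304.8×1.0018 ≈ 3311 m/s.
Stage 2: m₀ = 5,278 kg, m_f = 5,278 − 3,930 = 1,348 kg; Δv = 351×9.80665×ln(3.915) = 3442.1×1.3649 ≈ 4698 m/s.
Total Δv = 3311 + 4698 = 8009 m/s.

Δv ≈ 8010 m/s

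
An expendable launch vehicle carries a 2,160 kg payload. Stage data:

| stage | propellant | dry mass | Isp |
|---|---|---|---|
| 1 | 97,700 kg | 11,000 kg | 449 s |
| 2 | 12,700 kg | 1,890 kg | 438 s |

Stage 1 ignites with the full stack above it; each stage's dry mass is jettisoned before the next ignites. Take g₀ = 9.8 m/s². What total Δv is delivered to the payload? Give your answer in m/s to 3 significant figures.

Δv ≈ 12700 m/s

Ignition mass of stage 1 = 97,700+11,000 + 12,700+1,890 + 2,160 = 125,450 kg.
Stage 1: m₀ = 125,450 kg, m_f = 125,450 − 97,700 = 27,750 kg; Δv = 449×9.8×ln(4.521) = 4400.2×1.5087 ≈ 6638 m/s.
Stage 2: m₀ = 16,750 kg, m_f = 16,750 − 12,700 = 4,050 kg; Δv = 438×9.8×ln(4.136) = 4292.4×1.4197 ≈ 6094 m/s.
Total Δv = 6638 + 6094 = 12732 m/s.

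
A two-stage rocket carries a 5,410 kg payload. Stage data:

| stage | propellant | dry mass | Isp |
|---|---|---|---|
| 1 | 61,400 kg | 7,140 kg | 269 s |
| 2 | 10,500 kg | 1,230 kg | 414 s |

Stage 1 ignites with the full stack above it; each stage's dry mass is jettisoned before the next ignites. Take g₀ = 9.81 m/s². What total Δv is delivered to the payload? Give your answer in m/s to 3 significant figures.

Ignition mass of stage 1 = 61,400+7,140 + 10,500+1,230 + 5,410 = 85,680 kg.
Stage 1: m₀ = 85,680 kg, m_f = 85,680 − 61,400 = 24,280 kg; Δv = 269×9.81×ln(3.529) = 2638.9×1.2610 ≈ 3328 m/s.
Stage 2: m₀ = 17,140 kg, m_f = 17,140 − 10,500 = 6,640 kg; Δv = 414×9.81×ln(2.581) = 4061.3×0.9483 ≈ 3851 m/s.
Total Δv = 3328 + 3851 = 7179 m/s.

Δv ≈ 7180 m/s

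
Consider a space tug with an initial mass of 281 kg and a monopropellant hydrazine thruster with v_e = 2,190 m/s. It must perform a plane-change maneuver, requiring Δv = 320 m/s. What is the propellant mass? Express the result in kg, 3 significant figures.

propellant mass ≈ 38.2 kg

From the ideal rocket equation, m₀/m_f = exp(Δv / v_e) = exp(320 / 2190.0) = exp(0.1461) = 1.1573.
m_f = 281 / 1.1573 = 242.807 kg, so propellant = m₀ − m_f = 281 − 242.807 = 38.193 kg.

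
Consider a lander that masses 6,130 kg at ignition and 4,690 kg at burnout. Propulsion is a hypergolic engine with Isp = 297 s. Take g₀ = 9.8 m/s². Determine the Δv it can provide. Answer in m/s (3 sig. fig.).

Δv ≈ 779 m/s

v_e = Isp · g₀ = 297 × 9.8 = 2910.6 m/s.
Rocket equation: Δv = v_e · ln(m₀/m_f) = 2910.6 × ln(1.307) = 2910.6 × 0.2678 ≈ 779.3 m/s.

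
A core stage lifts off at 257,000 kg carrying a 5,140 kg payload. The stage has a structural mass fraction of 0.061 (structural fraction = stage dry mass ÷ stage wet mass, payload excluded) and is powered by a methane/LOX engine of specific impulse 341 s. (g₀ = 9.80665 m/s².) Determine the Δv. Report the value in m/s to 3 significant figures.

Δv ≈ 8460 m/s

Stage wet mass = m₀ − payload = 257,000 − 5,140 = 251,860 kg.
Stage dry mass = ε × stage wet mass = 0.061 × 251,860 = 15,363.5 kg.
Burnout mass m_f = stage dry + payload = 15,363.5 + 5,140 = 20,503.5 kg.
v_e = Isp · g₀ = 341 × 9.80665 = 3344.1 m/s.
Using Δv = v_e ln(m₀/m_f): Δv = v_e · ln(257,000/20,503.5) = 3344.1 × ln(12.53) = 3344.1 × 2.5285 ≈ 8455 m/s.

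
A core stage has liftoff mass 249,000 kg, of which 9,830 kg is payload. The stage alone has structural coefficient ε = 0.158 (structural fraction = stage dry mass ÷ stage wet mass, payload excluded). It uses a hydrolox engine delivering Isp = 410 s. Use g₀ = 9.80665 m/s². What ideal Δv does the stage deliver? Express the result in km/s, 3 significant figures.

Stage wet mass = m₀ − payload = 249,000 − 9,830 = 239,170 kg.
Stage dry mass = ε × stage wet mass = 0.158 × 239,170 = 37,788.9 kg.
Burnout mass m_f = stage dry + payload = 37,788.9 + 9,830 = 47,618.9 kg.
v_e = Isp · g₀ = 410 × 9.80665 = 4020.7 m/s.
By the Tsiolkovsky rocket equation, Δv = v_e · ln(249,000/47,618.9) = 4020.7 × ln(5.229) = 4020.7 × 1.6542 ≈ 6651 m/s.

Δv ≈ 6.65 km/s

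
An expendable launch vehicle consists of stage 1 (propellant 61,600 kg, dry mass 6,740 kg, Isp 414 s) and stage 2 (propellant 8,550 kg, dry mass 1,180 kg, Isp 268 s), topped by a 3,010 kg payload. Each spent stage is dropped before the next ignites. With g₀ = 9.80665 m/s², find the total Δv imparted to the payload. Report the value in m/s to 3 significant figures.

Δv ≈ 8710 m/s

Ignition mass of stage 1 = 61,600+6,740 + 8,550+1,180 + 3,010 = 81,080 kg.
Stage 1: m₀ = 81,080 kg, m_f = 81,080 − 61,600 = 19,480 kg; Δv = 414×9.80665×ln(4.162) = 4060.0×1.4260 ≈ 5790 m/s.
Stage 2: m₀ = 12,740 kg, m_f = 12,740 − 8,550 = 4,190 kg; Δv = 268×9.80665×ln(3.041) = 2628.2×1.1120 ≈ 2923 m/s.
Total Δv = 5790 + 2923 = 8713 m/s.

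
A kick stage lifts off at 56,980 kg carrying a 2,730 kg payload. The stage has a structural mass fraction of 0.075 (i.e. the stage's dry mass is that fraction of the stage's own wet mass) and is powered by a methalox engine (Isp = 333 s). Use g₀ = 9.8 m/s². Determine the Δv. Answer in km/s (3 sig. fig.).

Stage wet mass = m₀ − payload = 56,980 − 2,730 = 54,250 kg.
Stage dry mass = ε × stage wet mass = 0.075 × 54,250 = 4,068.75 kg.
Burnout mass m_f = stage dry + payload = 4,068.75 + 2,730 = 6,798.75 kg.
v_e = Isp · g₀ = 333 × 9.8 = 3263.4 m/s.
Δv = v_e · ln(56,980/6,798.75) = 3263.4 × ln(8.381) = 3263.4 × 2.1260 ≈ 6938 m/s.

Δv ≈ 6.94 km/s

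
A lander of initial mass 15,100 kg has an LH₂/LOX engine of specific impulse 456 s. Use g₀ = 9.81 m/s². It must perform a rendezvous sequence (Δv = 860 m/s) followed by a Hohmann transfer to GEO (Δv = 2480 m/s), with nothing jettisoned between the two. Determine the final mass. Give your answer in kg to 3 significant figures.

final mass ≈ 7160 kg

v_e = Isp · g₀ = 456 × 9.81 = 4473.4 m/s.
After the first burn: m = 15100 × exp(−860/4473.4) = 15100 × 0.82510 = 12,459 kg.
After the second burn: m = 12,459 × exp(−2480/4473.4) = 12,459 × 0.57442 = 7,156.7 kg.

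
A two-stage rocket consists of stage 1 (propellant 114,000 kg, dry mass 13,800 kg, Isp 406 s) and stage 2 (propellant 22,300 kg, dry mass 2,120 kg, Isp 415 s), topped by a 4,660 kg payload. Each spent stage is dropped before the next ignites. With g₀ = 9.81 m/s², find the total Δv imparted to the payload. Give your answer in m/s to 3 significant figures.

Ignition mass of stage 1 = 114,000+13,800 + 22,300+2,120 + 4,660 = 156,880 kg.
Stage 1: m₀ = 156,880 kg, m_f = 156,880 − 114,000 = 42,880 kg; Δv = 406×9.81×ln(3.659) = 3982.9×1.2971 ≈ 5166 m/s.
Stage 2: m₀ = 29,080 kg, m_f = 29,080 − 22,300 = 6,780 kg; Δv = 415×9.81×ln(4.289) = 4071.2×1.4561 ≈ 5928 m/s.
Total Δv = 5166 + 5928 = 11094 m/s.

Δv ≈ 11100 m/s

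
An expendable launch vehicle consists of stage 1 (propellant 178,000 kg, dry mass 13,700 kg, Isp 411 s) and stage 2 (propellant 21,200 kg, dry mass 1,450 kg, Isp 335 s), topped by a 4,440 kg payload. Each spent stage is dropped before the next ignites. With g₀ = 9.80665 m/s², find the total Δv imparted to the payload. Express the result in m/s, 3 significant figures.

Ignition mass of stage 1 = 178,000+13,700 + 21,200+1,450 + 4,440 = 218,790 kg.
Stage 1: m₀ = 218,790 kg, m_f = 218,790 − 178,000 = 40,790 kg; Δv = 411×9.80665×ln(5.364) = 4030.5×1.6797 ≈ 6770 m/s.
Stage 2: m₀ = 27,090 kg, m_f = 27,090 − 21,200 = 5,890 kg; Δv = 335×9.80665×ln(4.599) = 3285.2×1.5259 ≈ 5013 m/s.
Total Δv = 6770 + 5013 = 11783 m/s.

Δv ≈ 11800 m/s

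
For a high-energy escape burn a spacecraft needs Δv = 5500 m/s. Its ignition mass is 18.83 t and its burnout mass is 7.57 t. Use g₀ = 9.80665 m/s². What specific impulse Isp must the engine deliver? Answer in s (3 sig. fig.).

Isp ≈ 615 s

ln(m₀/m_f) = ln(18830/7570) = ln(2.487) = 0.9113.
v_e = Δv / ln(m₀/m_f) = 5500 / 0.9113 = 6035.6 m/s.
Isp = v_e / g₀ = 6035.6 / 9.80665 = 615.5 s.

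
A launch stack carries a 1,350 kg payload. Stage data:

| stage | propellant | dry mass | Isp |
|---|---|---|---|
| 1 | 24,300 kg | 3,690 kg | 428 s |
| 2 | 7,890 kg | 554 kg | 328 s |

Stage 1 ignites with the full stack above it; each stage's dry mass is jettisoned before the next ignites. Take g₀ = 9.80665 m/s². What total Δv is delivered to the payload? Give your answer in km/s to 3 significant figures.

Δv ≈ 9.59 km/s

Ignition mass of stage 1 = 24,300+3,690 + 7,890+554 + 1,350 = 37,784 kg.
Stage 1: m₀ = 37,784 kg, m_f = 37,784 − 24,300 = 13,484 kg; Δv = 428×9.80665×ln(2.802) = 4197.2×1.0304 ≈ 4325 m/s.
Stage 2: m₀ = 9,794 kg, m_f = 9,794 − 7,890 = 1,904 kg; Δv = 328×9.80665×ln(5.144) = 3216.6×1.6378 ≈ 5268 m/s.
Total Δv = 4325 + 5268 = 9593 m/s.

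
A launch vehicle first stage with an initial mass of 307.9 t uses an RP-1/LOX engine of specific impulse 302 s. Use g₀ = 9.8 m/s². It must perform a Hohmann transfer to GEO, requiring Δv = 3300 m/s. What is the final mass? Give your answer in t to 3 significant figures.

final mass ≈ 101 t

v_e = Isp · g₀ = 302 × 9.8 = 2959.6 m/s.
m₀/m_f = exp(Δv / v_e) = exp(3300 / 2959.6) = exp(1.1150) = 3.0496.
m_f = m₀ / 3.0496 = 307.9 / 3.0496 = 100.964 t.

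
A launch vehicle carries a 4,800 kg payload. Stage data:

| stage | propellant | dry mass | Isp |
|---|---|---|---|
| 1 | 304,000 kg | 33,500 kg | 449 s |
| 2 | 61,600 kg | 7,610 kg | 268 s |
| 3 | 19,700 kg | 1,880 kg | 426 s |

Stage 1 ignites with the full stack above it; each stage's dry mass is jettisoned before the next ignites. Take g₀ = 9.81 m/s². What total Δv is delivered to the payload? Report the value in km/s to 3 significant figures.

Δv ≈ 13.8 km/s

Ignition mass of stage 1 = 304,000+33,500 + 61,600+7,610 + 19,700+1,880 + 4,800 = 433,090 kg.
Stage 1: m₀ = 433,090 kg, m_f = 433,090 − 304,000 = 129,090 kg; Δv = 449×9.81×ln(3.355) = 4404.7×1.2104 ≈ 5332 m/s.
Stage 2: m₀ = 95,590 kg, m_f = 95,590 − 61,600 = 33,990 kg; Δv = 268×9.81×ln(2.812) = 2629.1×1.0340 ≈ 2718 m/s.
Stage 3: m₀ = 26,380 kg, m_f = 26,380 − 19,700 = 6,680 kg; Δv = 426×9.81×ln(3.949) = 4179.1×1.3735 ≈ 5740 m/s.
Total Δv = 5332 + 2718 + 5740 = 13790 m/s.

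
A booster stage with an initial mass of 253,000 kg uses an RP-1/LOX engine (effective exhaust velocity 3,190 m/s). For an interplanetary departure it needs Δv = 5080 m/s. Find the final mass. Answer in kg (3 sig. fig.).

final mass ≈ 51500 kg

m₀/m_f = exp(Δv / v_e) = exp(5080 / 3190.0) = exp(1.5925) = 4.9159.
m_f = m₀ / 4.9159 = 253,000 / 4.9159 = 51,465.7 kg.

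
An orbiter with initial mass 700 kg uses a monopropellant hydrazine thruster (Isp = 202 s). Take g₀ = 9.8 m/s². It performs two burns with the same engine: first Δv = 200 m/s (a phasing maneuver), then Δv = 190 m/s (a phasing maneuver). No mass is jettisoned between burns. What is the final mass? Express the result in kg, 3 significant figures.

final mass ≈ 575 kg

v_e = Isp · g₀ = 202 × 9.8 = 1979.6 m/s.
After the first burn: m = 700 × exp(−200/1979.6) = 700 × 0.90391 = 632.737 kg.
After the second burn: m = 632.737 × exp(−190/1979.6) = 632.737 × 0.90848 = 574.829 kg.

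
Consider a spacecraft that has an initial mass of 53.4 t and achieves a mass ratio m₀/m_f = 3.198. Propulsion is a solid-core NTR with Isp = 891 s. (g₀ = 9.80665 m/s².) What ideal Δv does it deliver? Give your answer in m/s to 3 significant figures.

Δv ≈ 10200 m/s

v_e = Isp · g₀ = 891 × 9.80665 = 8737.7 m/s.
From the ideal rocket equation, Δv = v_e · ln(3.198) = 8737.7 × 1.1625 ≈ 10157.8 m/s.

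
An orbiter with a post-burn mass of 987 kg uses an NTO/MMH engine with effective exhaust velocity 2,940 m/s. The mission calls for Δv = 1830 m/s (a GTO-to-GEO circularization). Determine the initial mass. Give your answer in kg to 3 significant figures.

initial mass ≈ 1840 kg

m₀/m_f = exp(Δv / v_e) = exp(1830 / 2940.0) = exp(0.6224) = 1.8635.
m₀ = m_f × 1.8635 = 987 × 1.8635 = 1,839.27 kg.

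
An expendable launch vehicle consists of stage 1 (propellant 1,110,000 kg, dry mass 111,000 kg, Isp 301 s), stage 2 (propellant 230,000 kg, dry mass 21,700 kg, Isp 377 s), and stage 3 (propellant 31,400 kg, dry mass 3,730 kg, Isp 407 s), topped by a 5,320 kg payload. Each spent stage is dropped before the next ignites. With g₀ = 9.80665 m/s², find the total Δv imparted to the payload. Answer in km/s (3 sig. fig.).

Δv ≈ 15.6 km/s

Ignition mass of stage 1 = 1,110,000+111,000 + 230,000+21,700 + 31,400+3,730 + 5,320 = 1,513,150 kg.
Stage 1: m₀ = 1,513,150 kg, m_f = 1,513,150 − 1,110,000 = 403,150 kg; Δv = 301×9.80665×ln(3.753) = 2951.8×1.3226 ≈ 3904 m/s.
Stage 2: m₀ = 292,150 kg, m_f = 292,150 − 230,000 = 62,150 kg; Δv = 377×9.80665×ln(4.701) = 3697.1×1.5477 ≈ 5722 m/s.
Stage 3: m₀ = 40,450 kg, m_f = 40,450 − 31,400 = 9,050 kg; Δv = 407×9.80665×ln(4.47) = 3991.3×1.4973 ≈ 5976 m/s.
Total Δv = 3904 + 5722 + 5976 = 15602 m/s.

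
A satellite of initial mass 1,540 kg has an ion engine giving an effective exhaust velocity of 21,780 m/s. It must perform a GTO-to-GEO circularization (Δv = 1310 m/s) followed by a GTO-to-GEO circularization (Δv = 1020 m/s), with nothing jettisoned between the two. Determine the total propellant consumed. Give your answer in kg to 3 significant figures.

After the first burn: m = 1540 × exp(−1310/21780.0) = 1540 × 0.94163 = 1,450.11 kg.
After the second burn: m = 1,450.11 × exp(−1020/21780.0) = 1,450.11 × 0.95425 = 1,383.77 kg.
Total propellant = m₀ − m_final = 1540 − 1,383.77 = 156.23 kg.

total propellant consumed ≈ 156 kg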